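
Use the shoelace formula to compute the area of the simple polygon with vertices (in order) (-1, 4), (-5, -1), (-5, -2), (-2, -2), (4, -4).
Area = 30

Shoelace formula: Area = (1/2) |Σ_i (x_i · y_{i+1} − x_{i+1} · y_i)| (indices mod n). Compute each cross term:
  (-1)(-1) − (-5)(4) = 21
  (-5)(-2) − (-5)(-1) = 5
  (-5)(-2) − (-2)(-2) = 6
  (-2)(-4) − (4)(-2) = 16
  (4)(4) − (-1)(-4) = 12
Sum = 60, so (signed) Area = 60/2 = 30, |Area| = 30.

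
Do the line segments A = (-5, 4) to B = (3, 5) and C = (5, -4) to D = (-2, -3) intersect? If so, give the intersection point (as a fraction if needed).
No (intersection of containing lines falls outside at least one segment)

Parametrize and solve: t = -46/15, s = 74/15. At least one of these is outside [0, 1], so the segments do not intersect.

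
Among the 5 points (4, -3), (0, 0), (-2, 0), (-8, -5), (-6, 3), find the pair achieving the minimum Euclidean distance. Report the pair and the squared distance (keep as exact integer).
Pair = ((0, 0), (-2, 0)); squared distance = 4

Compute all C(5, 2) = 10 pairwise squared distances (x_i − x_j)² + (y_i − y_j)². The minimum is 4, attained by the pair ((0, 0), (-2, 0)).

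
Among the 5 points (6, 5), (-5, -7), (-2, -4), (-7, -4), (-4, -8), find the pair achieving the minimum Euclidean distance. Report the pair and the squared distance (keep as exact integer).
Pair = ((-5, -7), (-4, -8)); squared distance = 2

Compute all C(5, 2) = 10 pairwise squared distances (x_i − x_j)² + (y_i − y_j)². The minimum is 2, attained by the pair ((-5, -7), (-4, -8)).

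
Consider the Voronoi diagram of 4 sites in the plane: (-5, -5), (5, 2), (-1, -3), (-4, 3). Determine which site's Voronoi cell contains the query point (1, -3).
Nearest site = (-1, -3)

The Voronoi cell of site s contains exactly those query points closer to s than to any other site. Compute squared distances from q = (1, -3) to each site:
  (-1 − 1)² + (-3 − -3)² = 4
  (-5 − 1)² + (-5 − -3)² = 40
  (5 − 1)² + (2 − -3)² = 41
  (-4 − 1)² + (3 − -3)² = 61
Minimum is attained by (-1, -3), so q lies in its Voronoi cell.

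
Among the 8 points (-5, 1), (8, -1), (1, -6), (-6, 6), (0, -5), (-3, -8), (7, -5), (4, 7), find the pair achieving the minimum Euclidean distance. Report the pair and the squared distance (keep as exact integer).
Pair = ((1, -6), (0, -5)); squared distance = 2

Compute all C(8, 2) = 28 pairwise squared distances (x_i − x_j)² + (y_i − y_j)². The minimum is 2, attained by the pair ((1, -6), (0, -5)).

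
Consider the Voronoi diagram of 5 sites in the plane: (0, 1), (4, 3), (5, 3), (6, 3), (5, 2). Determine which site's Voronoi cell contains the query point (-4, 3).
Nearest site = (0, 1)

The Voronoi cell of site s contains exactly those query points closer to s than to any other site. Compute squared distances from q = (-4, 3) to each site:
  (0 − -4)² + (1 − 3)² = 20
  (4 − -4)² + (3 − 3)² = 64
  (5 − -4)² + (3 − 3)² = 81
  (5 − -4)² + (2 − 3)² = 82
  (6 − -4)² + (3 − 3)² = 100
Minimum is attained by (0, 1), so q lies in its Voronoi cell.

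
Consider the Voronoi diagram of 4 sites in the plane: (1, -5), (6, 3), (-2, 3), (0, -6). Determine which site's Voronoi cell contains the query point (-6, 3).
Nearest site = (-2, 3)

The Voronoi cell of site s contains exactly those query points closer to s than to any other site. Compute squared distances from q = (-6, 3) to each site:
  (-2 − -6)² + (3 − 3)² = 16
  (1 − -6)² + (-5 − 3)² = 113
  (0 − -6)² + (-6 − 3)² = 117
  (6 − -6)² + (3 − 3)² = 144
Minimum is attained by (-2, 3), so q lies in its Voronoi cell.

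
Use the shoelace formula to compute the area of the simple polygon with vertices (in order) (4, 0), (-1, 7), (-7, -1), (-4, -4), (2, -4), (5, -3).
Area = 76

Shoelace formula: Area = (1/2) |Σ_i (x_i · y_{i+1} − x_{i+1} · y_i)| (indices mod n). Compute each cross term:
  (4)(7) − (-1)(0) = 28
  (-1)(-1) − (-7)(7) = 50
  (-7)(-4) − (-4)(-1) = 24
  (-4)(-4) − (2)(-4) = 24
  (2)(-3) − (5)(-4) = 14
  (5)(0) − (4)(-3) = 12
Sum = 152, so (signed) Area = 152/2 = 76, |Area| = 76.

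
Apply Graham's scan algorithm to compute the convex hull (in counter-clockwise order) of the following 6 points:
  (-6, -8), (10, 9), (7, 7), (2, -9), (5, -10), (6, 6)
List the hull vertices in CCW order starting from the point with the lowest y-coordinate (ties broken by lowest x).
Hull (CCW) = [(5, -10), (10, 9), (7, 7), (6, 6), (-6, -8)]

Graham scan procedure:
  1. Find the pivot p₀ = point with lowest y (tie → lowest x): (5, -10).
  2. Sort the remaining points by polar angle around p₀.
  3. Walk through sorted points, maintaining a stack; pop the top while the last three entries make a non-left turn (cross product ≤ 0).
  4. Final stack is the convex hull in CCW order: (5, -10), (10, 9), (7, 7), (6, 6), (-6, -8).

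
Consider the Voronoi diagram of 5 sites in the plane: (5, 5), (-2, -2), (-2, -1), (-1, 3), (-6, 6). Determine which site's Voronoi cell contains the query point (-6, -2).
Nearest site = (-2, -2)

The Voronoi cell of site s contains exactly those query points closer to s than to any other site. Compute squared distances from q = (-6, -2) to each site:
  (-2 − -6)² + (-2 − -2)² = 16
  (-2 − -6)² + (-1 − -2)² = 17
  (-1 − -6)² + (3 − -2)² = 50
  (-6 − -6)² + (6 − -2)² = 64
  (5 − -6)² + (5 − -2)² = 170
Minimum is attained by (-2, -2), so q lies in its Voronoi cell.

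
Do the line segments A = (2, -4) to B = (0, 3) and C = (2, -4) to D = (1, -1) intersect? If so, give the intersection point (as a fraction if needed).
Yes; intersection at (2, -4) (t = 0 on AB, s = 0 on CD)

Parametrize AB as A + t(B − A) = (2 + -2 t, -4 + 7 t) and CD as C + s(D − C) = (2 + -1 s, -4 + 3 s). Solve the linear system for (t, s). Determinant = -1 ≠ 0, so a unique intersection of the containing lines exists. Solution: t = 0, s = 0 — both in [0, 1], so the segments cross. Intersection point: (2, -4).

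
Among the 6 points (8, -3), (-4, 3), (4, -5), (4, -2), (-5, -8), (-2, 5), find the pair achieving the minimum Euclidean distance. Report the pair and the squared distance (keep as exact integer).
Pair = ((-4, 3), (-2, 5)); squared distance = 8

Compute all C(6, 2) = 15 pairwise squared distances (x_i − x_j)² + (y_i − y_j)². The minimum is 8, attained by the pair ((-4, 3), (-2, 5)).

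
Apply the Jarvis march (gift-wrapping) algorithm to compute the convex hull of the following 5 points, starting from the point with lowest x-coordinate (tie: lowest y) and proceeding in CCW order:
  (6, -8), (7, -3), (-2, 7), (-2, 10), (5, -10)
Hull (CCW) = [(-2, 7), (5, -10), (6, -8), (7, -3), (-2, 10)]

Jarvis march: at each step, from the current hull vertex p, select the next vertex q as the point such that every other point lies strictly to the left of (or on) the directed line p → q. (Equivalently: for every other point r, the cross product (q − p) × (r − p) ≥ 0.)
Starting point (lowest x, tie lowest y): (-2, 7). Wrap until returning to start. Resulting hull: (-2, 7), (5, -10), (6, -8), (7, -3), (-2, 10).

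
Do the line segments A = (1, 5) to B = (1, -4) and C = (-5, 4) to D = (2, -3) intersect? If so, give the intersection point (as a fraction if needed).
Yes; intersection at (1, -2) (t = 7/9 on AB, s = 6/7 on CD)

Parametrize AB as A + t(B − A) = (1 + 0 t, 5 + -9 t) and CD as C + s(D − C) = (-5 + 7 s, 4 + -7 s). Solve the linear system for (t, s). Determinant = -63 ≠ 0, so a unique intersection of the containing lines exists. Solution: t = 7/9, s = 6/7 — both in [0, 1], so the segments cross. Intersection point: (1, -2).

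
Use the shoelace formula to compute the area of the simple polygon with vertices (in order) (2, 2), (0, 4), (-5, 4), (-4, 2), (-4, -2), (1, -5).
Area = 42

Shoelace formula: Area = (1/2) |Σ_i (x_i · y_{i+1} − x_{i+1} · y_i)| (indices mod n). Compute each cross term:
  (2)(4) − (0)(2) = 8
  (0)(4) − (-5)(4) = 20
  (-5)(2) − (-4)(4) = 6
  (-4)(-2) − (-4)(2) = 16
  (-4)(-5) − (1)(-2) = 22
  (1)(2) − (2)(-5) = 12
Sum = 84, so (signed) Area = 84/2 = 42, |Area| = 42.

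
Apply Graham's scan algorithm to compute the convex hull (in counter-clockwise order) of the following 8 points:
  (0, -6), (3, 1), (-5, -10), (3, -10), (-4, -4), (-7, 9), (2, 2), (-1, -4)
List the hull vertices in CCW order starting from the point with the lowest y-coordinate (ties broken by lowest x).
Hull (CCW) = [(-5, -10), (3, -10), (3, 1), (2, 2), (-7, 9)]

Graham scan procedure:
  1. Find the pivot p₀ = point with lowest y (tie → lowest x): (-5, -10).
  2. Sort the remaining points by polar angle around p₀.
  3. Walk through sorted points, maintaining a stack; pop the top while the last three entries make a non-left turn (cross product ≤ 0).
  4. Final stack is the convex hull in CCW order: (-5, -10), (3, -10), (3, 1), (2, 2), (-7, 9).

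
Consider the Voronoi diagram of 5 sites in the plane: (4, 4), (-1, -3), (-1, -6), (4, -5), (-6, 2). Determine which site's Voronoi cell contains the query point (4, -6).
Nearest site = (4, -5)

The Voronoi cell of site s contains exactly those query points closer to s than to any other site. Compute squared distances from q = (4, -6) to each site:
  (4 − 4)² + (-5 − -6)² = 1
  (-1 − 4)² + (-6 − -6)² = 25
  (-1 − 4)² + (-3 − -6)² = 34
  (4 − 4)² + (4 − -6)² = 100
  (-6 − 4)² + (2 − -6)² = 164
Minimum is attained by (4, -5), so q lies in its Voronoi cell.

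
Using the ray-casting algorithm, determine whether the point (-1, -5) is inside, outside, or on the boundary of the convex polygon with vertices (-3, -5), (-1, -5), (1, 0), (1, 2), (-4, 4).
The point (-1, -5) lies on the polygon boundary

Boundary check: the query satisfies the collinearity and bounding-box conditions for some polygon edge, so it lies exactly on the boundary.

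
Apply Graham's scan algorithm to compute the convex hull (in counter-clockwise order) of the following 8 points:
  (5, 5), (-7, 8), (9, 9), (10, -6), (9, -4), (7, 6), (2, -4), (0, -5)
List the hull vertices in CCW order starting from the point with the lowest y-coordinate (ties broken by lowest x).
Hull (CCW) = [(10, -6), (9, 9), (-7, 8), (0, -5)]

Graham scan procedure:
  1. Find the pivot p₀ = point with lowest y (tie → lowest x): (10, -6).
  2. Sort the remaining points by polar angle around p₀.
  3. Walk through sorted points, maintaining a stack; pop the top while the last three entries make a non-left turn (cross product ≤ 0).
  4. Final stack is the convex hull in CCW order: (10, -6), (9, 9), (-7, 8), (0, -5).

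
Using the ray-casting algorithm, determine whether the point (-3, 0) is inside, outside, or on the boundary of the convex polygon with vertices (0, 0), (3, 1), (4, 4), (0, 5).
The point (-3, 0) lies strictly outside the polygon

Cast a horizontal ray to the right from the query point and count how many polygon edges it crosses (each edge strictly once or zero times, handled with the usual half-open convention). 
Parity of crossings → even ⇒ outside.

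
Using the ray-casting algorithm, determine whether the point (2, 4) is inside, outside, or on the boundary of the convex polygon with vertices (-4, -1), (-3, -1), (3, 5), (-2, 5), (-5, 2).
The point (2, 4) lies on the polygon boundary

Boundary check: the query satisfies the collinearity and bounding-box conditions for some polygon edge, so it lies exactly on the boundary.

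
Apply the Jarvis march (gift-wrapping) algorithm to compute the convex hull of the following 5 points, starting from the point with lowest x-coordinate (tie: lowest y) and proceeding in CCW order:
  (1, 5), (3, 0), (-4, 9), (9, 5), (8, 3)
Hull (CCW) = [(-4, 9), (3, 0), (8, 3), (9, 5)]

Jarvis march: at each step, from the current hull vertex p, select the next vertex q as the point such that every other point lies strictly to the left of (or on) the directed line p → q. (Equivalently: for every other point r, the cross product (q − p) × (r − p) ≥ 0.)
Starting point (lowest x, tie lowest y): (-4, 9). Wrap until returning to start. Resulting hull: (-4, 9), (3, 0), (8, 3), (9, 5).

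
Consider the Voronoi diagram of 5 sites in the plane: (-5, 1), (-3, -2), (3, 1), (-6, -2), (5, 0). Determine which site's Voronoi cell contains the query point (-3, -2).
Nearest site = (-3, -2)

The Voronoi cell of site s contains exactly those query points closer to s than to any other site. Compute squared distances from q = (-3, -2) to each site:
  (-3 − -3)² + (-2 − -2)² = 0
  (-6 − -3)² + (-2 − -2)² = 9
  (-5 − -3)² + (1 − -2)² = 13
  (3 − -3)² + (1 − -2)² = 45
  (5 − -3)² + (0 − -2)² = 68
Minimum is attained by (-3, -2), so q lies in its Voronoi cell.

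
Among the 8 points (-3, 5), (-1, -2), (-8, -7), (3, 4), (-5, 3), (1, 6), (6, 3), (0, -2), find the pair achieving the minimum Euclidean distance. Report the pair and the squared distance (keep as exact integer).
Pair = ((-1, -2), (0, -2)); squared distance = 1

Compute all C(8, 2) = 28 pairwise squared distances (x_i − x_j)² + (y_i − y_j)². The minimum is 1, attained by the pair ((-1, -2), (0, -2)).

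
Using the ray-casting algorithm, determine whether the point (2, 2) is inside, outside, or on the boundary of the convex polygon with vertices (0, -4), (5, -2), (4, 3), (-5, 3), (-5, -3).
The point (2, 2) lies strictly inside the polygon

Cast a horizontal ray to the right from the query point and count how many polygon edges it crosses (each edge strictly once or zero times, handled with the usual half-open convention). 
Parity of crossings → odd ⇒ inside.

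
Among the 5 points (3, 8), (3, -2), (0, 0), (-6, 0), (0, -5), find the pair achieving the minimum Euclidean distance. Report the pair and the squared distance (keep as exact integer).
Pair = ((3, -2), (0, 0)); squared distance = 13

Compute all C(5, 2) = 10 pairwise squared distances (x_i − x_j)² + (y_i − y_j)². The minimum is 13, attained by the pair ((3, -2), (0, 0)).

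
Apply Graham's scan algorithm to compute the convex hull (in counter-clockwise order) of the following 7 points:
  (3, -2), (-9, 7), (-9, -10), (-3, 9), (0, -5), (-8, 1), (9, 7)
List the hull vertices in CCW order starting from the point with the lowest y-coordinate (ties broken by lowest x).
Hull (CCW) = [(-9, -10), (0, -5), (3, -2), (9, 7), (-3, 9), (-9, 7)]

Graham scan procedure:
  1. Find the pivot p₀ = point with lowest y (tie → lowest x): (-9, -10).
  2. Sort the remaining points by polar angle around p₀.
  3. Walk through sorted points, maintaining a stack; pop the top while the last three entries make a non-left turn (cross product ≤ 0).
  4. Final stack is the convex hull in CCW order: (-9, -10), (0, -5), (3, -2), (9, 7), (-3, 9), (-9, 7).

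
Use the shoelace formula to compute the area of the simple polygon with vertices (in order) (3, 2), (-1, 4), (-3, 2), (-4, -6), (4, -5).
Area = 117/2

Shoelace formula: Area = (1/2) |Σ_i (x_i · y_{i+1} − x_{i+1} · y_i)| (indices mod n). Compute each cross term:
  (3)(4) − (-1)(2) = 14
  (-1)(2) − (-3)(4) = 10
  (-3)(-6) − (-4)(2) = 26
  (-4)(-5) − (4)(-6) = 44
  (4)(2) − (3)(-5) = 23
Sum = 117, so (signed) Area = 117/2 = 117/2, |Area| = 117/2.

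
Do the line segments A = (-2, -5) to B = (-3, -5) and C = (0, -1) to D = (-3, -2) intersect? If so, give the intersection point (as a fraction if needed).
No (intersection of containing lines falls outside at least one segment)

Parametrize and solve: t = 10, s = 4. At least one of these is outside [0, 1], so the segments do not intersect.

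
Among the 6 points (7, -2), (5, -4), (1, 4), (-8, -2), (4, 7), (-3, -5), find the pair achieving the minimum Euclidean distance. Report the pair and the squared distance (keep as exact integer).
Pair = ((7, -2), (5, -4)); squared distance = 8

Compute all C(6, 2) = 15 pairwise squared distances (x_i − x_j)² + (y_i − y_j)². The minimum is 8, attained by the pair ((7, -2), (5, -4)).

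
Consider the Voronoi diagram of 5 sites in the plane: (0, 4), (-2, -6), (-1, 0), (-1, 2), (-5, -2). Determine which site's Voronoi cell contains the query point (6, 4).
Nearest site = (0, 4)

The Voronoi cell of site s contains exactly those query points closer to s than to any other site. Compute squared distances from q = (6, 4) to each site:
  (0 − 6)² + (4 − 4)² = 36
  (-1 − 6)² + (2 − 4)² = 53
  (-1 − 6)² + (0 − 4)² = 65
  (-5 − 6)² + (-2 − 4)² = 157
  (-2 − 6)² + (-6 − 4)² = 164
Minimum is attained by (0, 4), so q lies in its Voronoi cell.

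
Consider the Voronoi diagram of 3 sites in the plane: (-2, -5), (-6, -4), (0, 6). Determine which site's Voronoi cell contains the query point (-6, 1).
Nearest site = (-6, -4)

The Voronoi cell of site s contains exactly those query points closer to s than to any other site. Compute squared distances from q = (-6, 1) to each site:
  (-6 − -6)² + (-4 − 1)² = 25
  (-2 − -6)² + (-5 − 1)² = 52
  (0 − -6)² + (6 − 1)² = 61
Minimum is attained by (-6, -4), so q lies in its Voronoi cell.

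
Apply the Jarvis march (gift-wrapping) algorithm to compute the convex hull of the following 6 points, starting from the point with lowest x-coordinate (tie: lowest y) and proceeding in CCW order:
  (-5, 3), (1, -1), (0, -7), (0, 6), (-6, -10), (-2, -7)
Hull (CCW) = [(-6, -10), (0, -7), (1, -1), (0, 6), (-5, 3)]

Jarvis march: at each step, from the current hull vertex p, select the next vertex q as the point such that every other point lies strictly to the left of (or on) the directed line p → q. (Equivalently: for every other point r, the cross product (q − p) × (r − p) ≥ 0.)
Starting point (lowest x, tie lowest y): (-6, -10). Wrap until returning to start. Resulting hull: (-6, -10), (0, -7), (1, -1), (0, 6), (-5, 3).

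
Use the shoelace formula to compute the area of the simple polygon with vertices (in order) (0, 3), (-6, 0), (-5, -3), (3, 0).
Area = 27

Shoelace formula: Area = (1/2) |Σ_i (x_i · y_{i+1} − x_{i+1} · y_i)| (indices mod n). Compute each cross term:
  (0)(0) − (-6)(3) = 18
  (-6)(-3) − (-5)(0) = 18
  (-5)(0) − (3)(-3) = 9
  (3)(3) − (0)(0) = 9
Sum = 54, so (signed) Area = 54/2 = 27, |Area| = 27.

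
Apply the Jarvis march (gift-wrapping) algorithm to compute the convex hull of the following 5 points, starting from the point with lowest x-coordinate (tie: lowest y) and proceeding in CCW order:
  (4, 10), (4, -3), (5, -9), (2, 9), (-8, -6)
Hull (CCW) = [(-8, -6), (5, -9), (4, 10), (2, 9)]

Jarvis march: at each step, from the current hull vertex p, select the next vertex q as the point such that every other point lies strictly to the left of (or on) the directed line p → q. (Equivalently: for every other point r, the cross product (q − p) × (r − p) ≥ 0.)
Starting point (lowest x, tie lowest y): (-8, -6). Wrap until returning to start. Resulting hull: (-8, -6), (5, -9), (4, 10), (2, 9).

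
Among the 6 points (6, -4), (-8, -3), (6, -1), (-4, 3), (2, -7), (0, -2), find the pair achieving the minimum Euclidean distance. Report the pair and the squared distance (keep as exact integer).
Pair = ((6, -4), (6, -1)); squared distance = 9

Compute all C(6, 2) = 15 pairwise squared distances (x_i − x_j)² + (y_i − y_j)². The minimum is 9, attained by the pair ((6, -4), (6, -1)).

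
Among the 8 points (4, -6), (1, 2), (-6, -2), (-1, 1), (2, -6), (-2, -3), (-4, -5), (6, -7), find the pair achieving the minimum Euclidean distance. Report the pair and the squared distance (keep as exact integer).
Pair = ((4, -6), (2, -6)); squared distance = 4

Compute all C(8, 2) = 28 pairwise squared distances (x_i − x_j)² + (y_i − y_j)². The minimum is 4, attained by the pair ((4, -6), (2, -6)).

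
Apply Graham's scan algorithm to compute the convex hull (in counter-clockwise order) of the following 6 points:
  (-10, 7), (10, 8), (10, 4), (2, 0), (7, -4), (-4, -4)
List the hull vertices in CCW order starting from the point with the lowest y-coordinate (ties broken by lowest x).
Hull (CCW) = [(-4, -4), (7, -4), (10, 4), (10, 8), (-10, 7)]

Graham scan procedure:
  1. Find the pivot p₀ = point with lowest y (tie → lowest x): (-4, -4).
  2. Sort the remaining points by polar angle around p₀.
  3. Walk through sorted points, maintaining a stack; pop the top while the last three entries make a non-left turn (cross product ≤ 0).
  4. Final stack is the convex hull in CCW order: (-4, -4), (7, -4), (10, 4), (10, 8), (-10, 7).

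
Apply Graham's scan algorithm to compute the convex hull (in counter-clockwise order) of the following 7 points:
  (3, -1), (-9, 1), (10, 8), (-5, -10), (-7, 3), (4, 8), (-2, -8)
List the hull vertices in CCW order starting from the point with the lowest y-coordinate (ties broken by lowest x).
Hull (CCW) = [(-5, -10), (-2, -8), (10, 8), (4, 8), (-7, 3), (-9, 1)]

Graham scan procedure:
  1. Find the pivot p₀ = point with lowest y (tie → lowest x): (-5, -10).
  2. Sort the remaining points by polar angle around p₀.
  3. Walk through sorted points, maintaining a stack; pop the top while the last three entries make a non-left turn (cross product ≤ 0).
  4. Final stack is the convex hull in CCW order: (-5, -10), (-2, -8), (10, 8), (4, 8), (-7, 3), (-9, 1).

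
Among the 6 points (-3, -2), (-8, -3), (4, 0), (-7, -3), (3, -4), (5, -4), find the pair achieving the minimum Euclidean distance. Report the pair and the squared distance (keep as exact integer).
Pair = ((-8, -3), (-7, -3)); squared distance = 1

Compute all C(6, 2) = 15 pairwise squared distances (x_i − x_j)² + (y_i − y_j)². The minimum is 1, attained by the pair ((-8, -3), (-7, -3)).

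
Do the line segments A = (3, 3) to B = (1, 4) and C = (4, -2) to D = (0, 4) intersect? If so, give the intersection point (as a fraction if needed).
No (intersection of containing lines falls outside at least one segment)

Parametrize and solve: t = 7/4, s = 9/8. At least one of these is outside [0, 1], so the segments do not intersect.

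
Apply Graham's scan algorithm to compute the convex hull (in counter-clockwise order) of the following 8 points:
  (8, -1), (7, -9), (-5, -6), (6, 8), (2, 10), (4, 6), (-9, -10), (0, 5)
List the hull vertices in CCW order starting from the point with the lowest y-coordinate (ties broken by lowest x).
Hull (CCW) = [(-9, -10), (7, -9), (8, -1), (6, 8), (2, 10)]

Graham scan procedure:
  1. Find the pivot p₀ = point with lowest y (tie → lowest x): (-9, -10).
  2. Sort the remaining points by polar angle around p₀.
  3. Walk through sorted points, maintaining a stack; pop the top while the last three entries make a non-left turn (cross product ≤ 0).
  4. Final stack is the convex hull in CCW order: (-9, -10), (7, -9), (8, -1), (6, 8), (2, 10).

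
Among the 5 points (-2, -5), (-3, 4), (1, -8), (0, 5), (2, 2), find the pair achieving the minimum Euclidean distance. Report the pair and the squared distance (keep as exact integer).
Pair = ((-3, 4), (0, 5)); squared distance = 10

Compute all C(5, 2) = 10 pairwise squared distances (x_i − x_j)² + (y_i − y_j)². The minimum is 10, attained by the pair ((-3, 4), (0, 5)).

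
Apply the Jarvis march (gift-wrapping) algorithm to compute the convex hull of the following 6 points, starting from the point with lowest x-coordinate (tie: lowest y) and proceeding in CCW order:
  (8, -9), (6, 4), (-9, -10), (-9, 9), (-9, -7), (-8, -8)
Hull (CCW) = [(-9, -10), (8, -9), (6, 4), (-9, 9)]

Jarvis march: at each step, from the current hull vertex p, select the next vertex q as the point such that every other point lies strictly to the left of (or on) the directed line p → q. (Equivalently: for every other point r, the cross product (q − p) × (r − p) ≥ 0.)
Starting point (lowest x, tie lowest y): (-9, -10). Wrap until returning to start. Resulting hull: (-9, -10), (8, -9), (6, 4), (-9, 9).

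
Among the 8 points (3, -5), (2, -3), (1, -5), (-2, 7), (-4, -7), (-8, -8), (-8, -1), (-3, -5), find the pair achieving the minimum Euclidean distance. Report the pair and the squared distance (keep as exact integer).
Pair = ((3, -5), (1, -5)); squared distance = 4

Compute all C(8, 2) = 28 pairwise squared distances (x_i − x_j)² + (y_i − y_j)². The minimum is 4, attained by the pair ((3, -5), (1, -5)).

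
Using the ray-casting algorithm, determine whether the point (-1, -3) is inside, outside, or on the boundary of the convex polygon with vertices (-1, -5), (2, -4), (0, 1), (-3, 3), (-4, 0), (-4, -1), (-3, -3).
The point (-1, -3) lies strictly inside the polygon

Cast a horizontal ray to the right from the query point and count how many polygon edges it crosses (each edge strictly once or zero times, handled with the usual half-open convention). 
Parity of crossings → odd ⇒ inside.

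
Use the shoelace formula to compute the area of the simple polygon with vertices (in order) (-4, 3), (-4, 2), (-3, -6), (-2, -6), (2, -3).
Area = 26

Shoelace formula: Area = (1/2) |Σ_i (x_i · y_{i+1} − x_{i+1} · y_i)| (indices mod n). Compute each cross term:
  (-4)(2) − (-4)(3) = 4
  (-4)(-6) − (-3)(2) = 30
  (-3)(-6) − (-2)(-6) = 6
  (-2)(-3) − (2)(-6) = 18
  (2)(3) − (-4)(-3) = -6
Sum = 52, so (signed) Area = 52/2 = 26, |Area| = 26.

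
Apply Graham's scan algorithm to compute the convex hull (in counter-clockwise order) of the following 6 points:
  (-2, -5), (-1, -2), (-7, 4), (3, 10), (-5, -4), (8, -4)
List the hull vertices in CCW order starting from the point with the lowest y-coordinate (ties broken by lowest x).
Hull (CCW) = [(-2, -5), (8, -4), (3, 10), (-7, 4), (-5, -4)]

Graham scan procedure:
  1. Find the pivot p₀ = point with lowest y (tie → lowest x): (-2, -5).
  2. Sort the remaining points by polar angle around p₀.
  3. Walk through sorted points, maintaining a stack; pop the top while the last three entries make a non-left turn (cross product ≤ 0).
  4. Final stack is the convex hull in CCW order: (-2, -5), (8, -4), (3, 10), (-7, 4), (-5, -4).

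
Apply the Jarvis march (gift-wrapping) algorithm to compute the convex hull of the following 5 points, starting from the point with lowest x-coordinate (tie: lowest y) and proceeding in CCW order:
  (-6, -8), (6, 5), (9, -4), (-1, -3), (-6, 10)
Hull (CCW) = [(-6, -8), (9, -4), (6, 5), (-6, 10)]

Jarvis march: at each step, from the current hull vertex p, select the next vertex q as the point such that every other point lies strictly to the left of (or on) the directed line p → q. (Equivalently: for every other point r, the cross product (q − p) × (r − p) ≥ 0.)
Starting point (lowest x, tie lowest y): (-6, -8). Wrap until returning to start. Resulting hull: (-6, -8), (9, -4), (6, 5), (-6, 10).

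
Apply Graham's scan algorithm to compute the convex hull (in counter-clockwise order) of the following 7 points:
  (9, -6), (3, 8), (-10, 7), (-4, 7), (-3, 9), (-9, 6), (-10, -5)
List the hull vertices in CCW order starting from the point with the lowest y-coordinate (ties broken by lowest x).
Hull (CCW) = [(9, -6), (3, 8), (-3, 9), (-10, 7), (-10, -5)]

Graham scan procedure:
  1. Find the pivot p₀ = point with lowest y (tie → lowest x): (9, -6).
  2. Sort the remaining points by polar angle around p₀.
  3. Walk through sorted points, maintaining a stack; pop the top while the last three entries make a non-left turn (cross product ≤ 0).
  4. Final stack is the convex hull in CCW order: (9, -6), (3, 8), (-3, 9), (-10, 7), (-10, -5).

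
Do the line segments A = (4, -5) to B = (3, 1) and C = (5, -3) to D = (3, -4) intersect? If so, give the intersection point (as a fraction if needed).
Yes; intersection at (49/13, -47/13) (t = 3/13 on AB, s = 8/13 on CD)

Parametrize AB as A + t(B − A) = (4 + -1 t, -5 + 6 t) and CD as C + s(D − C) = (5 + -2 s, -3 + -1 s). Solve the linear system for (t, s). Determinant = -13 ≠ 0, so a unique intersection of the containing lines exists. Solution: t = 3/13, s = 8/13 — both in [0, 1], so the segments cross. Intersection point: (49/13, -47/13).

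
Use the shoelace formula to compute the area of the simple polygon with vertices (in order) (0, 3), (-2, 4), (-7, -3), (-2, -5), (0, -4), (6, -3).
Area = 119/2

Shoelace formula: Area = (1/2) |Σ_i (x_i · y_{i+1} − x_{i+1} · y_i)| (indices mod n). Compute each cross term:
  (0)(4) − (-2)(3) = 6
  (-2)(-3) − (-7)(4) = 34
  (-7)(-5) − (-2)(-3) = 29
  (-2)(-4) − (0)(-5) = 8
  (0)(-3) − (6)(-4) = 24
  (6)(3) − (0)(-3) = 18
Sum = 119, so (signed) Area = 119/2 = 119/2, |Area| = 119/2.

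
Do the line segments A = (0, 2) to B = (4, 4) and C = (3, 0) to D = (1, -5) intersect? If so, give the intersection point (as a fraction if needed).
No (intersection of containing lines falls outside at least one segment)

Parametrize and solve: t = 19/16, s = -7/8. At least one of these is outside [0, 1], so the segments do not intersect.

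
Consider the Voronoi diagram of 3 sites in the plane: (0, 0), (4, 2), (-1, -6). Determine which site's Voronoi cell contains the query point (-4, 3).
Nearest site = (0, 0)

The Voronoi cell of site s contains exactly those query points closer to s than to any other site. Compute squared distances from q = (-4, 3) to each site:
  (0 − -4)² + (0 − 3)² = 25
  (4 − -4)² + (2 − 3)² = 65
  (-1 − -4)² + (-6 − 3)² = 90
Minimum is attained by (0, 0), so q lies in its Voronoi cell.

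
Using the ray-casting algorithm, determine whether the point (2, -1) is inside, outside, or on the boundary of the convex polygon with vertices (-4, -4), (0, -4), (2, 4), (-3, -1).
The point (2, -1) lies strictly outside the polygon

Cast a horizontal ray to the right from the query point and count how many polygon edges it crosses (each edge strictly once or zero times, handled with the usual half-open convention). 
Parity of crossings → even ⇒ outside.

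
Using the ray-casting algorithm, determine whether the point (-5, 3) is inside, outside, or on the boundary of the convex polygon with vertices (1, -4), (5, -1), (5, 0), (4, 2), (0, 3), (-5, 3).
The point (-5, 3) lies on the polygon boundary

Boundary check: the query satisfies the collinearity and bounding-box conditions for some polygon edge, so it lies exactly on the boundary.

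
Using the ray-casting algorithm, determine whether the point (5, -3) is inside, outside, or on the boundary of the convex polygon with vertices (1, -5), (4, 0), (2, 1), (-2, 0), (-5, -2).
The point (5, -3) lies strictly outside the polygon

Cast a horizontal ray to the right from the query point and count how many polygon edges it crosses (each edge strictly once or zero times, handled with the usual half-open convention). 
Parity of crossings → even ⇒ outside.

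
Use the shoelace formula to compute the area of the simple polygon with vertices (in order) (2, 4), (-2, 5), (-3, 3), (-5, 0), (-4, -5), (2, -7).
Area = 127/2

Shoelace formula: Area = (1/2) |Σ_i (x_i · y_{i+1} − x_{i+1} · y_i)| (indices mod n). Compute each cross term:
  (2)(5) − (-2)(4) = 18
  (-2)(3) − (-3)(5) = 9
  (-3)(0) − (-5)(3) = 15
  (-5)(-5) − (-4)(0) = 25
  (-4)(-7) − (2)(-5) = 38
  (2)(4) − (2)(-7) = 22
Sum = 127, so (signed) Area = 127/2 = 127/2, |Area| = 127/2.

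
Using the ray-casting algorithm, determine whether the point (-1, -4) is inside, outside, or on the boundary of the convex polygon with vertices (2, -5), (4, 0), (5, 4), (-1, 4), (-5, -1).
The point (-1, -4) lies strictly outside the polygon

Cast a horizontal ray to the right from the query point and count how many polygon edges it crosses (each edge strictly once or zero times, handled with the usual half-open convention). 
Parity of crossings → even ⇒ outside.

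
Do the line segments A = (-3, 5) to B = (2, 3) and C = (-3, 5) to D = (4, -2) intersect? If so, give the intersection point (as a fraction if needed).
Yes; intersection at (-3, 5) (t = 0 on AB, s = 0 on CD)

Parametrize AB as A + t(B − A) = (-3 + 5 t, 5 + -2 t) and CD as C + s(D − C) = (-3 + 7 s, 5 + -7 s). Solve the linear system for (t, s). Determinant = 21 ≠ 0, so a unique intersection of the containing lines exists. Solution: t = 0, s = 0 — both in [0, 1], so the segments cross. Intersection point: (-3, 5).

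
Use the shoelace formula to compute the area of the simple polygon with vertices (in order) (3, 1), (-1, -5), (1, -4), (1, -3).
Area = 3

Shoelace formula: Area = (1/2) |Σ_i (x_i · y_{i+1} − x_{i+1} · y_i)| (indices mod n). Compute each cross term:
  (3)(-5) − (-1)(1) = -14
  (-1)(-4) − (1)(-5) = 9
  (1)(-3) − (1)(-4) = 1
  (1)(1) − (3)(-3) = 10
Sum = 6, so (signed) Area = 6/2 = 3, |Area| = 3.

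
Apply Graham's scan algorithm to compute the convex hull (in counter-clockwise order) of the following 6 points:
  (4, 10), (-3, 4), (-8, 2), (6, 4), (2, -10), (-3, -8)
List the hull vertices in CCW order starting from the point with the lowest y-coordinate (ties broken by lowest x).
Hull (CCW) = [(2, -10), (6, 4), (4, 10), (-8, 2), (-3, -8)]

Graham scan procedure:
  1. Find the pivot p₀ = point with lowest y (tie → lowest x): (2, -10).
  2. Sort the remaining points by polar angle around p₀.
  3. Walk through sorted points, maintaining a stack; pop the top while the last three entries make a non-left turn (cross product ≤ 0).
  4. Final stack is the convex hull in CCW order: (2, -10), (6, 4), (4, 10), (-8, 2), (-3, -8).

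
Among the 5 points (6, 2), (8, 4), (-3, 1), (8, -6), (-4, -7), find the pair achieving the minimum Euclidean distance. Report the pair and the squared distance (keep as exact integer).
Pair = ((6, 2), (8, 4)); squared distance = 8

Compute all C(5, 2) = 10 pairwise squared distances (x_i − x_j)² + (y_i − y_j)². The minimum is 8, attained by the pair ((6, 2), (8, 4)).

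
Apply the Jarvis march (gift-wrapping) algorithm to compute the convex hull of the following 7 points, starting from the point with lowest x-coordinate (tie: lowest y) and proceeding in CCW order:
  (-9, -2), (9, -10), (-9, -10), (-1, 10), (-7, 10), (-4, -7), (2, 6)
Hull (CCW) = [(-9, -10), (9, -10), (2, 6), (-1, 10), (-7, 10), (-9, -2)]

Jarvis march: at each step, from the current hull vertex p, select the next vertex q as the point such that every other point lies strictly to the left of (or on) the directed line p → q. (Equivalently: for every other point r, the cross product (q − p) × (r − p) ≥ 0.)
Starting point (lowest x, tie lowest y): (-9, -10). Wrap until returning to start. Resulting hull: (-9, -10), (9, -10), (2, 6), (-1, 10), (-7, 10), (-9, -2).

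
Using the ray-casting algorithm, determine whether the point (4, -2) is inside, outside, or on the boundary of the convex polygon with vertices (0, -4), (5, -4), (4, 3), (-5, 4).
The point (4, -2) lies strictly inside the polygon

Cast a horizontal ray to the right from the query point and count how many polygon edges it crosses (each edge strictly once or zero times, handled with the usual half-open convention). 
Parity of crossings → odd ⇒ inside.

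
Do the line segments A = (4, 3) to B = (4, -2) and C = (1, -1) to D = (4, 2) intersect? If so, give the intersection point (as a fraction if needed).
Yes; intersection at (4, 2) (t = 1/5 on AB, s = 1 on CD)

Parametrize AB as A + t(B − A) = (4 + 0 t, 3 + -5 t) and CD as C + s(D − C) = (1 + 3 s, -1 + 3 s). Solve the linear system for (t, s). Determinant = -15 ≠ 0, so a unique intersection of the containing lines exists. Solution: t = 1/5, s = 1 — both in [0, 1], so the segments cross. Intersection point: (4, 2).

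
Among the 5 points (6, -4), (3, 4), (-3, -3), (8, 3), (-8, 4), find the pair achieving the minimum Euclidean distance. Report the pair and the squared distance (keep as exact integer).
Pair = ((3, 4), (8, 3)); squared distance = 26

Compute all C(5, 2) = 10 pairwise squared distances (x_i − x_j)² + (y_i − y_j)². The minimum is 26, attained by the pair ((3, 4), (8, 3)).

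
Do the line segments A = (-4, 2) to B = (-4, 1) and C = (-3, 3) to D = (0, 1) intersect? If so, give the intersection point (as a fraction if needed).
No (intersection of containing lines falls outside at least one segment)

Parametrize and solve: t = -5/3, s = -1/3. At least one of these is outside [0, 1], so the segments do not intersect.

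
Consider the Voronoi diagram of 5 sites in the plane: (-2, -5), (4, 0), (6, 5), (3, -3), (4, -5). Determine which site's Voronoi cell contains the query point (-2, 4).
Nearest site = (4, 0)

The Voronoi cell of site s contains exactly those query points closer to s than to any other site. Compute squared distances from q = (-2, 4) to each site:
  (4 − -2)² + (0 − 4)² = 52
  (6 − -2)² + (5 − 4)² = 65
  (3 − -2)² + (-3 − 4)² = 74
  (-2 − -2)² + (-5 − 4)² = 81
  (4 − -2)² + (-5 − 4)² = 117
Minimum is attained by (4, 0), so q lies in its Voronoi cell.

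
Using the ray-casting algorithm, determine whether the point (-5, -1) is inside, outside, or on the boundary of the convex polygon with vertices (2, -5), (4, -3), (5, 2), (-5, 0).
The point (-5, -1) lies strictly outside the polygon

Cast a horizontal ray to the right from the query point and count how many polygon edges it crosses (each edge strictly once or zero times, handled with the usual half-open convention). 
Parity of crossings → even ⇒ outside.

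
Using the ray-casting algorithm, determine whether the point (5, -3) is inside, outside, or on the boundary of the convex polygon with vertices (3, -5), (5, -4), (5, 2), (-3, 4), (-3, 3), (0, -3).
The point (5, -3) lies on the polygon boundary

Boundary check: the query satisfies the collinearity and bounding-box conditions for some polygon edge, so it lies exactly on the boundary.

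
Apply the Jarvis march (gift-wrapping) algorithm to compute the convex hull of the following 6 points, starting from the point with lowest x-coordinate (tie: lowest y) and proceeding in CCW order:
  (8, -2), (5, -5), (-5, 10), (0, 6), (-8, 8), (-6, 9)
Hull (CCW) = [(-8, 8), (5, -5), (8, -2), (0, 6), (-5, 10)]

Jarvis march: at each step, from the current hull vertex p, select the next vertex q as the point such that every other point lies strictly to the left of (or on) the directed line p → q. (Equivalently: for every other point r, the cross product (q − p) × (r − p) ≥ 0.)
Starting point (lowest x, tie lowest y): (-8, 8). Wrap until returning to start. Resulting hull: (-8, 8), (5, -5), (8, -2), (0, 6), (-5, 10).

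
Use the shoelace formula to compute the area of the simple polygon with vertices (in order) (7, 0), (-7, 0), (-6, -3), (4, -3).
Area = 36

Shoelace formula: Area = (1/2) |Σ_i (x_i · y_{i+1} − x_{i+1} · y_i)| (indices mod n). Compute each cross term:
  (7)(0) − (-7)(0) = 0
  (-7)(-3) − (-6)(0) = 21
  (-6)(-3) − (4)(-3) = 30
  (4)(0) − (7)(-3) = 21
Sum = 72, so (signed) Area = 72/2 = 36, |Area| = 36.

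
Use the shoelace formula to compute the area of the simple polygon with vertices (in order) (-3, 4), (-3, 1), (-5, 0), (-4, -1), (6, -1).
Area = 25

Shoelace formula: Area = (1/2) |Σ_i (x_i · y_{i+1} − x_{i+1} · y_i)| (indices mod n). Compute each cross term:
  (-3)(1) − (-3)(4) = 9
  (-3)(0) − (-5)(1) = 5
  (-5)(-1) − (-4)(0) = 5
  (-4)(-1) − (6)(-1) = 10
  (6)(4) − (-3)(-1) = 21
Sum = 50, so (signed) Area = 50/2 = 25, |Area| = 25.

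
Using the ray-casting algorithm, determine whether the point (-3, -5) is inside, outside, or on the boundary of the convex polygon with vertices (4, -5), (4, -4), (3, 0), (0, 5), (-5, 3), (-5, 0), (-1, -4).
The point (-3, -5) lies strictly outside the polygon

Cast a horizontal ray to the right from the query point and count how many polygon edges it crosses (each edge strictly once or zero times, handled with the usual half-open convention). 
Parity of crossings → even ⇒ outside.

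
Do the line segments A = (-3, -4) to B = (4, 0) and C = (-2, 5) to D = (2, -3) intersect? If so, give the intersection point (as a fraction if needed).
Yes; intersection at (23/18, -14/9) (t = 11/18 on AB, s = 59/72 on CD)

Parametrize AB as A + t(B − A) = (-3 + 7 t, -4 + 4 t) and CD as C + s(D − C) = (-2 + 4 s, 5 + -8 s). Solve the linear system for (t, s). Determinant = 72 ≠ 0, so a unique intersection of the containing lines exists. Solution: t = 11/18, s = 59/72 — both in [0, 1], so the segments cross. Intersection point: (23/18, -14/9).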